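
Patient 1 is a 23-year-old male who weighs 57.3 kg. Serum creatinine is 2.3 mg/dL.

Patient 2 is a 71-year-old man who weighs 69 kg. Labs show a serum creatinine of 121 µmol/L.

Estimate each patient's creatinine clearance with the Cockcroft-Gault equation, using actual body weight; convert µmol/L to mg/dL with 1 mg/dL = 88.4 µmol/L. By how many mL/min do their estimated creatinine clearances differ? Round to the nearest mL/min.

Patient 1: CrCl = (140 − 23) × 57.3 / (72 × 2.3) = 6704.1 / 165.60 ≈ 40.5 mL/min
Patient 2: SCr = 121 / 88.4 = 1.369 mg/dL
Patient 2: CrCl = (140 − 71) × 69 / (72 × 1.369) = 4761.0 / 98.57 ≈ 48.3 mL/min
|40.5 − 48.3| = 7.8 mL/min

8 mL/min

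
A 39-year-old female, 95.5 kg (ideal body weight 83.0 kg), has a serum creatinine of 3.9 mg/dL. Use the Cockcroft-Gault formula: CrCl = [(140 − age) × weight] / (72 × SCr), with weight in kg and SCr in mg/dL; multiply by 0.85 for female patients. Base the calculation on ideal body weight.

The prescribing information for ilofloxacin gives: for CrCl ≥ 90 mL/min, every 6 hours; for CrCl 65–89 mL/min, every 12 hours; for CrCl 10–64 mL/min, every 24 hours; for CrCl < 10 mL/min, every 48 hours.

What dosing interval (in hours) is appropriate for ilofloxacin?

every 24 hours

CrCl = (140 − 39) × 83 / (72 × 3.9) × 0.85 = 8383.0 / 280.80 × 0.85 ≈ 25.4 mL/min
CrCl ≈ 25 mL/min → bracket 10–64 mL/min → every 24 hours.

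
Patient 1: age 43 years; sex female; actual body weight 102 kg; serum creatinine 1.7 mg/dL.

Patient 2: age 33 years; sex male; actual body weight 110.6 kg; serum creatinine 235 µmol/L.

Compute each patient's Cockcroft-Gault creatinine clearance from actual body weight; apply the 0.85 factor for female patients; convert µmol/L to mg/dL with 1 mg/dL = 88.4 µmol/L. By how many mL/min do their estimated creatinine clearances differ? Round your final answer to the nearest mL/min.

7 mL/min

Patient 1: CrCl = (140 − 43) × 102 / (72 × 1.7) × 0.85 = 9894.0 / 122.40 × 0.85 ≈ 68.7 mL/min
Patient 2: SCr = 235 / 88.4 = 2.658 mg/dL
Patient 2: CrCl = (140 − 33) × 110.6 / (72 × 2.658) = 11834.2 / 191.38 ≈ 61.8 mL/min
|68.7 − 61.8| = 6.9 mL/min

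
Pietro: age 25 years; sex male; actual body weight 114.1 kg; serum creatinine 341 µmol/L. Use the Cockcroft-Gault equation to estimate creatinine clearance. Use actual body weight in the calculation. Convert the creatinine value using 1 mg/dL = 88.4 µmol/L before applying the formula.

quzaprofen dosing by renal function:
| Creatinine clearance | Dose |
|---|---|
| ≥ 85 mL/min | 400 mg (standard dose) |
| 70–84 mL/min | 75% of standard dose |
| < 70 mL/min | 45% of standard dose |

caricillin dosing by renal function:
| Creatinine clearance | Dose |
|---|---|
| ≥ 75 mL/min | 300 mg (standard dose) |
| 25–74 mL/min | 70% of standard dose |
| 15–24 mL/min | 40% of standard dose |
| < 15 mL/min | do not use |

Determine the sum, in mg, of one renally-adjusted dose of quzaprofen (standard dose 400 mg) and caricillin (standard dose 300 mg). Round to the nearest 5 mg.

390 mg

SCr = 341 / 88.4 = 3.857 mg/dL
CrCl = (140 − 25) × 114.1 / (72 × 3.857) = 13121.5 / 277.70 ≈ 47.2 mL/min
CrCl ≈ 47 mL/min.
quzaprofen: < 70 mL/min → 45% of 400 mg = 180 mg.
caricillin: 25–74 mL/min → 70% of 300 mg = 210 mg.
Total = 180 + 210 = 390 mg.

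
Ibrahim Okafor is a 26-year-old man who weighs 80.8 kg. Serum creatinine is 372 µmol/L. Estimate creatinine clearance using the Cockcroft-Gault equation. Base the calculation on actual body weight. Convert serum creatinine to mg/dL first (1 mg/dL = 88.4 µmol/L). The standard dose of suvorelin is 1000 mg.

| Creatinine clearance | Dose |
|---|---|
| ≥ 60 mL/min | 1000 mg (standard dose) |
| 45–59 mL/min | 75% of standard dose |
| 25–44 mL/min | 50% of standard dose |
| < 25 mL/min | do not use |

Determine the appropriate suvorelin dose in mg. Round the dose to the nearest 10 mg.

SCr = 372 / 88.4 = 4.208 mg/dL
CrCl = (140 − 26) × 80.8 / (72 × 4.208) = 9211.2 / 302.98 ≈ 30.4 mL/min
CrCl ≈ 30 mL/min → bracket 25–44 mL/min.
50% of 1000 mg = 500 mg

500 mg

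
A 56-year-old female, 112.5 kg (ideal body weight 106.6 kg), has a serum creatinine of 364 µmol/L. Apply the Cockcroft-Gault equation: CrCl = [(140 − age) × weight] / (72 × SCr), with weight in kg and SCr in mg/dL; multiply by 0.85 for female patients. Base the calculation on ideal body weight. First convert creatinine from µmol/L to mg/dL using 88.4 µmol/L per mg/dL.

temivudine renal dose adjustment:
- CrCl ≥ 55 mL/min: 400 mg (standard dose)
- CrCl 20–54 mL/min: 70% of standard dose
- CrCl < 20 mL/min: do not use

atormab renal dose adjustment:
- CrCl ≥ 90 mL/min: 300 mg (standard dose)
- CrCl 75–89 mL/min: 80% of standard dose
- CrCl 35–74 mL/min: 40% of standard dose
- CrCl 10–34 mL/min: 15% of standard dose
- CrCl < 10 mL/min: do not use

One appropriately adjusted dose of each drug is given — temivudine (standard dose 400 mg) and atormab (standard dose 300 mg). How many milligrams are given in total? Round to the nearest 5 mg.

325 mg

SCr = 364 / 88.4 = 4.118 mg/dL
CrCl = (140 − 56) × 106.6 / (72 × 4.118) × 0.85 = 8954.4 / 296.50 × 0.85 ≈ 25.7 mL/min
CrCl ≈ 26 mL/min.
temivudine: 20–54 mL/min → 70% of 400 mg = 280 mg.
atormab: 10–34 mL/min → 15% of 300 mg = 45 mg.
Total = 280 + 45 = 325 mg.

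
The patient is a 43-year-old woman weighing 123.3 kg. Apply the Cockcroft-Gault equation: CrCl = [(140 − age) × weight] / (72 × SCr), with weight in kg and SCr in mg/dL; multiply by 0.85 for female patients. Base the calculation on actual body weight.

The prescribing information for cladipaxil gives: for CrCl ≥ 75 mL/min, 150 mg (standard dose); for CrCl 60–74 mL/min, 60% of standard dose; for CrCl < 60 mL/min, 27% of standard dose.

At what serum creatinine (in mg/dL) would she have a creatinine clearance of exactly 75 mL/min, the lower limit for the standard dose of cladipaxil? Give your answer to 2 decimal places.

Standard dose requires CrCl ≥ 75 mL/min.
Set (140 − 43) × 123.3 × 0.85 / (72 × SCr) = 75
SCr = (140 − 43) × 123.3 × 0.85 / (72 × 75) = 1.883 mg/dL

1.88 mg/dL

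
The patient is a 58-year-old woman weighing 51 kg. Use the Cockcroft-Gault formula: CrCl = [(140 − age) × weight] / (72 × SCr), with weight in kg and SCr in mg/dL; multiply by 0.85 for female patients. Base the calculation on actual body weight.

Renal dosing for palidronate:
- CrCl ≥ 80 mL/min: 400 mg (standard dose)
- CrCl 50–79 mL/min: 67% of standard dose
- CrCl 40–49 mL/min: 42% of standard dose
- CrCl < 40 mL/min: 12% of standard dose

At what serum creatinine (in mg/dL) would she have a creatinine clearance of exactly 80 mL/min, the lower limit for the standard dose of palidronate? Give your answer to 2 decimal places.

Standard dose requires CrCl ≥ 80 mL/min.
Set (140 − 58) × 51 × 0.85 / (72 × SCr) = 80
SCr = (140 − 58) × 51 × 0.85 / (72 × 80) = 0.617 mg/dL

0.62 mg/dL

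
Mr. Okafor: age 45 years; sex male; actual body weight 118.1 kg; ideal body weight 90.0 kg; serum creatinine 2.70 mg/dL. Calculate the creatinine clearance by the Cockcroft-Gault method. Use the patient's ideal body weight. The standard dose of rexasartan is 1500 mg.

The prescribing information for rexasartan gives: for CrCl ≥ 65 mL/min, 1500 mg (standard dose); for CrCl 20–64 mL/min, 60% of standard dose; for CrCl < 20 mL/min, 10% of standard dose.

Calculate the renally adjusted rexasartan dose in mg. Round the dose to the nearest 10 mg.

CrCl = (140 − 45) × 90 / (72 × 2.7) = 8550.0 / 194.40 ≈ 44.0 mL/min
CrCl ≈ 44 mL/min → bracket 20–64 mL/min.
60% of 1500 mg = 900 mg

900 mg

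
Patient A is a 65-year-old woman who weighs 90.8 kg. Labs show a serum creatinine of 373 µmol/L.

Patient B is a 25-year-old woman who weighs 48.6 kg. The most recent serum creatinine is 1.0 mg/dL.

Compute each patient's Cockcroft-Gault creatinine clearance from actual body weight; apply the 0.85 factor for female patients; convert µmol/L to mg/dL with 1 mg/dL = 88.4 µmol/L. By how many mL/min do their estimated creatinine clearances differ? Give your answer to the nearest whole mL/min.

Patient A: SCr = 373 / 88.4 = 4.219 mg/dL
Patient A: CrCl = (140 − 65) × 90.8 / (72 × 4.219) × 0.85 = 6810.0 / 303.77 × 0.85 ≈ 19.1 mL/min
Patient B: CrCl = (140 − 25) × 48.6 / (72 × 1) × 0.85 = 5589.0 / 72.00 × 0.85 ≈ 66.0 mL/min
|19.1 − 66.0| = 46.9 mL/min

47 mL/min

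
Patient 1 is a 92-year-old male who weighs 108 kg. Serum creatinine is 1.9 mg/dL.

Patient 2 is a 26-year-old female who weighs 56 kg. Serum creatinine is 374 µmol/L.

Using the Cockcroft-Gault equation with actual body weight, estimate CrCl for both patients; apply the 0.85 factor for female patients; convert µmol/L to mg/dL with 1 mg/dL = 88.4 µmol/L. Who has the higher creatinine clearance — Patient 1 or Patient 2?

Patient 1

Patient 1: CrCl = (140 − 92) × 108 / (72 × 1.9) = 5184.0 / 136.80 ≈ 37.9 mL/min
Patient 2: SCr = 374 / 88.4 = 4.231 mg/dL
Patient 2: CrCl = (140 − 26) × 56 / (72 × 4.231) × 0.85 = 6384.0 / 304.63 × 0.85 ≈ 17.8 mL/min
37.9 vs 17.8 mL/min → Patient 1 is higher.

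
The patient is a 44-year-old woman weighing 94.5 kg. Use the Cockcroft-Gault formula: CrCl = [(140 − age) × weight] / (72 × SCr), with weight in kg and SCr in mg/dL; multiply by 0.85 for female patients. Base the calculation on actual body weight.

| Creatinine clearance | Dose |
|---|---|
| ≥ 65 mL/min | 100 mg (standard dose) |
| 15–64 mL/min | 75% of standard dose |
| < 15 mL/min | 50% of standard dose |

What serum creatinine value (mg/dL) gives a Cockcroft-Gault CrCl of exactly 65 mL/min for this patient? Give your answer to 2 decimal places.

Standard dose requires CrCl ≥ 65 mL/min.
Set (140 − 44) × 94.5 × 0.85 / (72 × SCr) = 65
SCr = (140 − 44) × 94.5 × 0.85 / (72 × 65) = 1.648 mg/dL

1.65 mg/dL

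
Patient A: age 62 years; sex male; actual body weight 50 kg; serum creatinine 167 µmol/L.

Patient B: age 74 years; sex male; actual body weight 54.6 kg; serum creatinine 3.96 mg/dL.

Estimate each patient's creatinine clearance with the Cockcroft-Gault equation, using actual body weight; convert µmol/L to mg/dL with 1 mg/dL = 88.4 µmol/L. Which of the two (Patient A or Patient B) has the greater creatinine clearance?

Patient A

Patient A: SCr = 167 / 88.4 = 1.889 mg/dL
Patient A: CrCl = (140 − 62) × 50 / (72 × 1.889) = 3900.0 / 136.01 ≈ 28.7 mL/min
Patient B: CrCl = (140 − 74) × 54.6 / (72 × 3.96) = 3603.6 / 285.12 ≈ 12.6 mL/min
28.7 vs 12.6 mL/min → Patient A is higher.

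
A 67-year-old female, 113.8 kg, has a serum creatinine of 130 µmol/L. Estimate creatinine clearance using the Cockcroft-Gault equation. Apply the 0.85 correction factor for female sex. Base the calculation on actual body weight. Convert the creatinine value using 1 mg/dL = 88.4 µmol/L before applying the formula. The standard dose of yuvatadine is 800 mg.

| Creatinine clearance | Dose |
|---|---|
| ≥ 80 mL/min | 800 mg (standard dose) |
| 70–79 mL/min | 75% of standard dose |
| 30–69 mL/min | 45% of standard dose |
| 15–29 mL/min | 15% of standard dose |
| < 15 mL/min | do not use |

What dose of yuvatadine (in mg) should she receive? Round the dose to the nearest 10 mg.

360 mg

SCr = 130 / 88.4 = 1.471 mg/dL
CrCl = (140 − 67) × 113.8 / (72 × 1.471) × 0.85 = 8307.4 / 105.91 × 0.85 ≈ 66.7 mL/min
CrCl ≈ 67 mL/min → bracket 30–69 mL/min.
45% of 800 mg = 360 mg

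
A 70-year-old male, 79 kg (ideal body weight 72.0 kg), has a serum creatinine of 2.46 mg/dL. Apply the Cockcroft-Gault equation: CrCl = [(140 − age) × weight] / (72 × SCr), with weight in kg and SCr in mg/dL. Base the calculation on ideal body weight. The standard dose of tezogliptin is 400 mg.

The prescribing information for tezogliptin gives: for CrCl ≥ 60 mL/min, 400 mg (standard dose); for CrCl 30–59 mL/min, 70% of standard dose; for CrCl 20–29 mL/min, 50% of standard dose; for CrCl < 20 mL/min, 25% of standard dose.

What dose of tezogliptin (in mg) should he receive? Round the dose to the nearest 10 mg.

200 mg

CrCl = (140 − 70) × 72 / (72 × 2.46) = 5040.0 / 177.12 ≈ 28.5 mL/min
CrCl ≈ 28 mL/min → bracket 20–29 mL/min.
50% of 400 mg = 200 mg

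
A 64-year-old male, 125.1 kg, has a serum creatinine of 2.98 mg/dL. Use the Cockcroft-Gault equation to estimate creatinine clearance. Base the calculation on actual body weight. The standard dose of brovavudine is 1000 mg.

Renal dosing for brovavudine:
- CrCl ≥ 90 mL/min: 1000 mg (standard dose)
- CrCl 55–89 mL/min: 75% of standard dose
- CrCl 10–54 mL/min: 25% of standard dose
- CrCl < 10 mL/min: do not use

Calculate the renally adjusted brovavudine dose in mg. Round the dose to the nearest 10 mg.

250 mg

CrCl = (140 − 64) × 125.1 / (72 × 2.98) = 9507.6 / 214.56 ≈ 44.3 mL/min
CrCl ≈ 44 mL/min → bracket 10–54 mL/min.
25% of 1000 mg = 250 mg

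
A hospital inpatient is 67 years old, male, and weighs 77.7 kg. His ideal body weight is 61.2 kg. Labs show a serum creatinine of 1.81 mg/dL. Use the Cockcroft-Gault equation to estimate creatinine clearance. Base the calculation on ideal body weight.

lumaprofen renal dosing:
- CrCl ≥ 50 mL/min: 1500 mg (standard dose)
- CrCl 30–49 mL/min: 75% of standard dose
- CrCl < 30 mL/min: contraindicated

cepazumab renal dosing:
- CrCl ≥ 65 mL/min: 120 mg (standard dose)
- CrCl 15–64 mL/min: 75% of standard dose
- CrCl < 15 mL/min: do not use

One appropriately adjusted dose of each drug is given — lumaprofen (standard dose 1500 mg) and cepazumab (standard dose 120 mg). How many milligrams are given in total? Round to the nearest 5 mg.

1215 mg

CrCl = (140 − 67) × 61.2 / (72 × 1.81) = 4467.6 / 130.32 ≈ 34.3 mL/min
CrCl ≈ 34 mL/min.
lumaprofen: 30–49 mL/min → 75% of 1500 mg = 1125 mg.
cepazumab: 15–64 mL/min → 75% of 120 mg = 90 mg.
Total = 1125 + 90 = 1215 mg.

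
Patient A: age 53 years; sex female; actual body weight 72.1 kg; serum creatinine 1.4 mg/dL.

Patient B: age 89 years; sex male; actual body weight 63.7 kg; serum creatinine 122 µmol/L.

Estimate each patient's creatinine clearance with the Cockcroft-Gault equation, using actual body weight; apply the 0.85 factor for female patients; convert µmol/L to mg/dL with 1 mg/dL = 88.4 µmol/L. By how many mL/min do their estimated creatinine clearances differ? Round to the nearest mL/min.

Patient A: CrCl = (140 − 53) × 72.1 / (72 × 1.4) × 0.85 = 6272.7 / 100.80 × 0.85 ≈ 52.9 mL/min
Patient B: SCr = 122 / 88.4 = 1.38 mg/dL
Patient B: CrCl = (140 − 89) × 63.7 / (72 × 1.38) = 3248.7 / 99.36 ≈ 32.7 mL/min
|52.9 − 32.7| = 20.2 mL/min

20 mL/min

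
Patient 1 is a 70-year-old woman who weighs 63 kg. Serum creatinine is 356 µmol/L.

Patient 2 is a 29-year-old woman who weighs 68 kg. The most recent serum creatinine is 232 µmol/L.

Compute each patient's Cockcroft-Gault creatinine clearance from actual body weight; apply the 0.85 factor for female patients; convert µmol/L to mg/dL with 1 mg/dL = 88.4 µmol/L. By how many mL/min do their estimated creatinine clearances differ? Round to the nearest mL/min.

21 mL/min

Patient 1: SCr = 356 / 88.4 = 4.027 mg/dL
Patient 1: CrCl = (140 − 70) × 63 / (72 × 4.027) × 0.85 = 4410.0 / 289.94 × 0.85 ≈ 12.9 mL/min
Patient 2: SCr = 232 / 88.4 = 2.624 mg/dL
Patient 2: CrCl = (140 − 29) × 68 / (72 × 2.624) × 0.85 = 7548.0 / 188.93 × 0.85 ≈ 34.0 mL/min
|12.9 − 34.0| = 21.1 mL/min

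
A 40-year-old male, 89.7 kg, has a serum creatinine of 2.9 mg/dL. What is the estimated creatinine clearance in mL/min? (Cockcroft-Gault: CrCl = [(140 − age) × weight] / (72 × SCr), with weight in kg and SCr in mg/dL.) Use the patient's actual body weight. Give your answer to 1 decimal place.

43.0 mL/min

CrCl = (140 − 40) × 89.7 / (72 × 2.9) = 8970.0 / 208.80 ≈ 43.0 mL/min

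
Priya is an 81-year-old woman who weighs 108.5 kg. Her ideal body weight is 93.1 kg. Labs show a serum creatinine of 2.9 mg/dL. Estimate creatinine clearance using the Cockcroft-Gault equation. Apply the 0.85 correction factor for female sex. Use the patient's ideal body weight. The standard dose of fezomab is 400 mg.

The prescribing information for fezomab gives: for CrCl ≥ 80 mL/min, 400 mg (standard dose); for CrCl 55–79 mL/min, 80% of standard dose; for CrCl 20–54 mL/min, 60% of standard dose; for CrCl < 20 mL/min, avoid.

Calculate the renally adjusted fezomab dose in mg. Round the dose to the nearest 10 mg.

CrCl = (140 − 81) × 93.1 / (72 × 2.9) × 0.85 = 5492.9 / 208.80 × 0.85 ≈ 22.4 mL/min
CrCl ≈ 22 mL/min → bracket 20–54 mL/min.
60% of 400 mg = 240 mg

240 mg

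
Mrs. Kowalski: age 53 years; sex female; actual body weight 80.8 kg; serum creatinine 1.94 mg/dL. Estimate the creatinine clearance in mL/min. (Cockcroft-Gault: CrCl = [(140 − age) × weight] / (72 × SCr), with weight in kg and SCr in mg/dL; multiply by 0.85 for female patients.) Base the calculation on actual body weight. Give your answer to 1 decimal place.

CrCl = (140 − 53) × 80.8 / (72 × 1.94) × 0.85 = 7029.6 / 139.68 × 0.85 ≈ 42.8 mL/min

42.8 mL/min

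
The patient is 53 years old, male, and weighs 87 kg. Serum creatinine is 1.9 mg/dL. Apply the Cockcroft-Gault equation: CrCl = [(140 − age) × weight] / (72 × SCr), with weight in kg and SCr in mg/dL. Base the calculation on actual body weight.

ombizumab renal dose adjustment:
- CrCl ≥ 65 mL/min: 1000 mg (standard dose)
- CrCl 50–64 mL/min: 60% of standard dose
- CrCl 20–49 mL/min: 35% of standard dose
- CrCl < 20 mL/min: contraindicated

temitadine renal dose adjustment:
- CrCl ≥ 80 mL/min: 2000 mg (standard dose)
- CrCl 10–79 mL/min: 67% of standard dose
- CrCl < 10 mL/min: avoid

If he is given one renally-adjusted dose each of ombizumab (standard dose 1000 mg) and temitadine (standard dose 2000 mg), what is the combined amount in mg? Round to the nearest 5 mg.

CrCl = (140 − 53) × 87 / (72 × 1.9) = 7569.0 / 136.80 ≈ 55.3 mL/min
CrCl ≈ 55 mL/min.
ombizumab: 50–64 mL/min → 60% of 1000 mg = 600 mg.
temitadine: 10–79 mL/min → 67% of 2000 mg = 1340 mg.
Total = 600 + 1340 = 1940 mg.

1940 mg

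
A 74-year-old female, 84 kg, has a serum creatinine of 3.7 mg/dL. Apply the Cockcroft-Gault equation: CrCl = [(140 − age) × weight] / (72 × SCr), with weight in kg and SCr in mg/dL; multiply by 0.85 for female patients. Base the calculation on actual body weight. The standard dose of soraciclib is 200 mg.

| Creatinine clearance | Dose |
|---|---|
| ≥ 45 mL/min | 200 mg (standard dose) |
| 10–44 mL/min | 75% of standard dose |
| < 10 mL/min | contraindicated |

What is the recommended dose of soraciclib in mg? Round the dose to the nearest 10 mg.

CrCl = (140 − 74) × 84 / (72 × 3.7) × 0.85 = 5544.0 / 266.40 × 0.85 ≈ 17.7 mL/min
CrCl ≈ 18 mL/min → bracket 10–44 mL/min.
75% of 200 mg = 150 mg

150 mg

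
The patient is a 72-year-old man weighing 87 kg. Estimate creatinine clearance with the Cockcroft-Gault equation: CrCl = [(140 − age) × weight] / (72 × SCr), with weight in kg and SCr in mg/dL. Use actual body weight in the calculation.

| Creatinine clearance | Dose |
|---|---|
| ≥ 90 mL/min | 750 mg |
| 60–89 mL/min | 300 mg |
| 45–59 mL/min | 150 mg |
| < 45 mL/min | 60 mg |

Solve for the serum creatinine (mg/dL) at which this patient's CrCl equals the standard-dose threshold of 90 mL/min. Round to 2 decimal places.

Standard dose requires CrCl ≥ 90 mL/min.
Set (140 − 72) × 87 / (72 × SCr) = 90
SCr = (140 − 72) × 87 / (72 × 90) = 0.913 mg/dL

0.91 mg/dL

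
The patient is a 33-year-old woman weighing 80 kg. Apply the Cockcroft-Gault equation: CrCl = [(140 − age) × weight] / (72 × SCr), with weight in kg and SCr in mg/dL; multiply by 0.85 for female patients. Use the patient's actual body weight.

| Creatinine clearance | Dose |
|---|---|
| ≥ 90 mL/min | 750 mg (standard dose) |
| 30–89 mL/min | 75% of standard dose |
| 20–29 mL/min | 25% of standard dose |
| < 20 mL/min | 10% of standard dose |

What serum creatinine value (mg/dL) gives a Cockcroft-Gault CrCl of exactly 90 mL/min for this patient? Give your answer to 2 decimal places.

1.12 mg/dL

Standard dose requires CrCl ≥ 90 mL/min.
Set (140 − 33) × 80 × 0.85 / (72 × SCr) = 90
SCr = (140 − 33) × 80 × 0.85 / (72 × 90) = 1.123 mg/dL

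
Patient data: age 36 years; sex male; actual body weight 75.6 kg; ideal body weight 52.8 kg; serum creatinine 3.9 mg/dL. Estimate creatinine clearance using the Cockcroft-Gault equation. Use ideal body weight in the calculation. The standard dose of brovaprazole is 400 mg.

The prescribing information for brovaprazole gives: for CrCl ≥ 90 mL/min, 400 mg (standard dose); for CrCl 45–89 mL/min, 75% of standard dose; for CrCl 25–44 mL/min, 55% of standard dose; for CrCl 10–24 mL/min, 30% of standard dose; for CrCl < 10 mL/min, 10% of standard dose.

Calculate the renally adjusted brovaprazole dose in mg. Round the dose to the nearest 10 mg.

120 mg

CrCl = (140 − 36) × 52.8 / (72 × 3.9) = 5491.2 / 280.80 ≈ 19.6 mL/min
CrCl ≈ 20 mL/min → bracket 10–24 mL/min.
30% of 400 mg = 120 mg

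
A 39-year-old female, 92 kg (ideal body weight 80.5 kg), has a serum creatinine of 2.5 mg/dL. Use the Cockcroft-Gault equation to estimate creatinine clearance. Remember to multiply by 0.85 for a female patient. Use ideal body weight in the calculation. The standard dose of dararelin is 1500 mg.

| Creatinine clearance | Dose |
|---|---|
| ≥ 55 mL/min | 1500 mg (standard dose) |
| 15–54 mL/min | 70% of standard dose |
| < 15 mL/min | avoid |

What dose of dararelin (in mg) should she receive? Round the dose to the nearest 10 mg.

1050 mg

CrCl = (140 − 39) × 80.5 / (72 × 2.5) × 0.85 = 8130.5 / 180.00 × 0.85 ≈ 38.4 mL/min
CrCl ≈ 38 mL/min → bracket 15–54 mL/min.
70% of 1500 mg = 1050 mg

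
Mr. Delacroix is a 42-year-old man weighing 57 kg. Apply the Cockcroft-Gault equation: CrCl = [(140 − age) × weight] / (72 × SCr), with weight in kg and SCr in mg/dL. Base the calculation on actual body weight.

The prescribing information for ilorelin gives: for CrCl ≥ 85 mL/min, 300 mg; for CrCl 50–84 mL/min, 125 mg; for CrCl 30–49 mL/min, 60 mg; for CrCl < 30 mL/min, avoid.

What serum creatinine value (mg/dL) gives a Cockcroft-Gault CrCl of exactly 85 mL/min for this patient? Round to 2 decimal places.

0.91 mg/dL

Standard dose requires CrCl ≥ 85 mL/min.
Set (140 − 42) × 57 / (72 × SCr) = 85
SCr = (140 − 42) × 57 / (72 × 85) = 0.913 mg/dL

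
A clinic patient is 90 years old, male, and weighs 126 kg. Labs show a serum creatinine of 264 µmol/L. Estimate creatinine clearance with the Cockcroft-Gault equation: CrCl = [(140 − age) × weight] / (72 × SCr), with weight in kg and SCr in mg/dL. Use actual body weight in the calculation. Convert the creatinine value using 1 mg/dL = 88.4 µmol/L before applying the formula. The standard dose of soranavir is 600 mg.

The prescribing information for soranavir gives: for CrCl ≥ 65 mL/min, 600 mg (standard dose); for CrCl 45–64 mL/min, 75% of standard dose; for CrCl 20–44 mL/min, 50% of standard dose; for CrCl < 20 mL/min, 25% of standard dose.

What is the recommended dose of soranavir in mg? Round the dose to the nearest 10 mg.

SCr = 264 / 88.4 = 2.986 mg/dL
CrCl = (140 − 90) × 126 / (72 × 2.986) = 6300.0 / 214.99 ≈ 29.3 mL/min
CrCl ≈ 29 mL/min → bracket 20–44 mL/min.
50% of 600 mg = 300 mg

300 mg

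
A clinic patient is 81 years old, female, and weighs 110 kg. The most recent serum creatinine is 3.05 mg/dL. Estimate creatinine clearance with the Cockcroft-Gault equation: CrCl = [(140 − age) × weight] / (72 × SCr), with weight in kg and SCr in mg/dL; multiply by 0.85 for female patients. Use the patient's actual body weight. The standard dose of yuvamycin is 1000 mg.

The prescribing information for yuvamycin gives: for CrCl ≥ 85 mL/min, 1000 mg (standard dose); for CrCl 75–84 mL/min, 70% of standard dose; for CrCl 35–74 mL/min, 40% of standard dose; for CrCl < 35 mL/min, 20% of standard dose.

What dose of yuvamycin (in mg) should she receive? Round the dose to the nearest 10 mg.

CrCl = (140 − 81) × 110 / (72 × 3.05) × 0.85 = 6490.0 / 219.60 × 0.85 ≈ 25.1 mL/min
CrCl ≈ 25 mL/min → bracket < 35 mL/min.
20% of 1000 mg = 200 mg

200 mg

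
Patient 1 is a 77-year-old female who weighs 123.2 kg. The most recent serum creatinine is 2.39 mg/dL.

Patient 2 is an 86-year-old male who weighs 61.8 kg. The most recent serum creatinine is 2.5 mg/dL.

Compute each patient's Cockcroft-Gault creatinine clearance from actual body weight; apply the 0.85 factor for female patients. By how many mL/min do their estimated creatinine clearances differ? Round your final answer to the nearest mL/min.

20 mL/min

Patient 1: CrCl = (140 − 77) × 123.2 / (72 × 2.39) × 0.85 = 7761.6 / 172.08 × 0.85 ≈ 38.3 mL/min
Patient 2: CrCl = (140 − 86) × 61.8 / (72 × 2.5) = 3337.2 / 180.00 ≈ 18.5 mL/min
|38.3 − 18.5| = 19.8 mL/min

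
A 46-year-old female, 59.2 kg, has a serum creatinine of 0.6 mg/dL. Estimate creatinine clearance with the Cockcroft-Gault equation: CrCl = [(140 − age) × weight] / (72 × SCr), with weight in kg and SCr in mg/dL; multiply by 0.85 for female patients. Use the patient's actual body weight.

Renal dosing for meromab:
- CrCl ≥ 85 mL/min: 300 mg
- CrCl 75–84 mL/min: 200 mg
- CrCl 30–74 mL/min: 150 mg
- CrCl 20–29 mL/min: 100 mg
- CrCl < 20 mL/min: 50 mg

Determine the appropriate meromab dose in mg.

CrCl = (140 − 46) × 59.2 / (72 × 0.6) × 0.85 = 5564.8 / 43.20 × 0.85 ≈ 109.5 mL/min
CrCl ≈ 109 mL/min → bracket ≥ 85 mL/min.
Dose for this bracket: 300 mg.

300 mg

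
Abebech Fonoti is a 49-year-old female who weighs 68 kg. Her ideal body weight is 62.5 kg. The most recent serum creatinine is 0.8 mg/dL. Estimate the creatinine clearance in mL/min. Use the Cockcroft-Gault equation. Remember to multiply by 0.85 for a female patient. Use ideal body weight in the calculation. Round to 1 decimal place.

83.9 mL/min

CrCl = (140 − 49) × 62.5 / (72 × 0.8) × 0.85 = 5687.5 / 57.60 × 0.85 ≈ 83.9 mL/min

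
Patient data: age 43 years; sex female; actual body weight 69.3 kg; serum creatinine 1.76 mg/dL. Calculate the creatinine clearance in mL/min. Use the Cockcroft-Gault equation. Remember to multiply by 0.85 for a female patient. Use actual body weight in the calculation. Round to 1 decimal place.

45.1 mL/min

CrCl = (140 − 43) × 69.3 / (72 × 1.76) × 0.85 = 6722.1 / 126.72 × 0.85 ≈ 45.1 mL/min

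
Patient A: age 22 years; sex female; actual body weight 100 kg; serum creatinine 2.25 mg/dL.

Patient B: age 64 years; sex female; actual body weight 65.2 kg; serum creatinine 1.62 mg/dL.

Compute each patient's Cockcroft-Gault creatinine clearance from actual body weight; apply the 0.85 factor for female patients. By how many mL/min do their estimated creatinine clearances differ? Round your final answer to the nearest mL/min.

26 mL/min

Patient A: CrCl = (140 − 22) × 100 / (72 × 2.25) × 0.85 = 11800.0 / 162.00 × 0.85 ≈ 61.9 mL/min
Patient B: CrCl = (140 − 64) × 65.2 / (72 × 1.62) × 0.85 = 4955.2 / 116.64 × 0.85 ≈ 36.1 mL/min
|61.9 − 36.1| = 25.8 mL/min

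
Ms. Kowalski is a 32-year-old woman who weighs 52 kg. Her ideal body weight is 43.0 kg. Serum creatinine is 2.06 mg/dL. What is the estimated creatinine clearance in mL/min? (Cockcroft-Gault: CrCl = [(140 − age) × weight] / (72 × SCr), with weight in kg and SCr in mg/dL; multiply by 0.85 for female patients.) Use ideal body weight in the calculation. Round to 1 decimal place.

26.6 mL/min

CrCl = (140 − 32) × 43 / (72 × 2.06) × 0.85 = 4644.0 / 148.32 × 0.85 ≈ 26.6 mL/min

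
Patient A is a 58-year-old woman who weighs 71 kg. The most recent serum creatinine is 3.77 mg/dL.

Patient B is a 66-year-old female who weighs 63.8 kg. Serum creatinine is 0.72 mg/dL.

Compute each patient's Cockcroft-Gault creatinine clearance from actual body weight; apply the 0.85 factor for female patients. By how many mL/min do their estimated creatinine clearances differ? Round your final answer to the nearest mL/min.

Patient A: CrCl = (140 − 58) × 71 / (72 × 3.77) × 0.85 = 5822.0 / 271.44 × 0.85 ≈ 18.2 mL/min
Patient B: CrCl = (140 − 66) × 63.8 / (72 × 0.72) × 0.85 = 4721.2 / 51.84 × 0.85 ≈ 77.4 mL/min
|18.2 − 77.4| = 59.2 mL/min

59 mL/min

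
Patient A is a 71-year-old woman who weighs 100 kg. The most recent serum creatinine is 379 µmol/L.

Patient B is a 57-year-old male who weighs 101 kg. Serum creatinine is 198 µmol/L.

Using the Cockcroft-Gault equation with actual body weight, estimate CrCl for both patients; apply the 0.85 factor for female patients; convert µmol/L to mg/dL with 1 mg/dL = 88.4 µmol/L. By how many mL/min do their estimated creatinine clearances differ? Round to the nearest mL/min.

Patient A: SCr = 379 / 88.4 = 4.287 mg/dL
Patient A: CrCl = (140 − 71) × 100 / (72 × 4.287) × 0.85 = 6900.0 / 308.66 × 0.85 ≈ 19.0 mL/min
Patient B: SCr = 198 / 88.4 = 2.24 mg/dL
Patient B: CrCl = (140 − 57) × 101 / (72 × 2.24) = 8383.0 / 161.28 ≈ 52.0 mL/min
|19.0 − 52.0| = 33.0 mL/min

33 mL/min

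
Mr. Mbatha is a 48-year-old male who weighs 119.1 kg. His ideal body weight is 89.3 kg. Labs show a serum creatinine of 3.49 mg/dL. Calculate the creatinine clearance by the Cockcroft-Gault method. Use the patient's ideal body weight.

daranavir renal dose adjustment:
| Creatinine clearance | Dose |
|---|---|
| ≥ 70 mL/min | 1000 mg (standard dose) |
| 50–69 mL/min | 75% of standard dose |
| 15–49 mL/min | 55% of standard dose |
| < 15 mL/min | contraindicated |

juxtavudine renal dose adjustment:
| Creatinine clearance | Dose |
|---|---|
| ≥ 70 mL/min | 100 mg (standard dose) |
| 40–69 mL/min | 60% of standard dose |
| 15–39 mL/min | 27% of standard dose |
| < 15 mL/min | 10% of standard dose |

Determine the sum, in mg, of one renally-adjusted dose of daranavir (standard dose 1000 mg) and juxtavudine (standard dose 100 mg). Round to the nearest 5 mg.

CrCl = (140 − 48) × 89.3 / (72 × 3.49) = 8215.6 / 251.28 ≈ 32.7 mL/min
CrCl ≈ 33 mL/min.
daranavir: 15–49 mL/min → 55% of 1000 mg = 550 mg.
juxtavudine: 15–39 mL/min → 27% of 100 mg = 27 mg.
Total = 550 + 27 = 577 mg.

575 mg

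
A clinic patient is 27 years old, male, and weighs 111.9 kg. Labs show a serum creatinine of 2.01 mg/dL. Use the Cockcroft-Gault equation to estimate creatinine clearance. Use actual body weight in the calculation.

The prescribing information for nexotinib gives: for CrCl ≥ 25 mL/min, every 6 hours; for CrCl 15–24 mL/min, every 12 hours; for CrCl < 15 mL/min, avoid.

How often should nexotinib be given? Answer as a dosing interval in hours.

CrCl = (140 − 27) × 111.9 / (72 × 2.01) = 12644.7 / 144.72 ≈ 87.4 mL/min
CrCl ≈ 87 mL/min → bracket ≥ 25 mL/min → every 6 hours.

every 6 hours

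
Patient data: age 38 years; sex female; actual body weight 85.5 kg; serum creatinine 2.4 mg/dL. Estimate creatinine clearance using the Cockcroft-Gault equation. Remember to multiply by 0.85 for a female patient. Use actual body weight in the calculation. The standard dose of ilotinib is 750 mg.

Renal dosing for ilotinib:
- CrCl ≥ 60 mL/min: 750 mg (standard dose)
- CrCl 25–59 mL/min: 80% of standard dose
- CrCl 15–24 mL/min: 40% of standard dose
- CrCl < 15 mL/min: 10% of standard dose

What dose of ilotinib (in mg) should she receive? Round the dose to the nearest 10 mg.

600 mg

CrCl = (140 − 38) × 85.5 / (72 × 2.4) × 0.85 = 8721.0 / 172.80 × 0.85 ≈ 42.9 mL/min
CrCl ≈ 43 mL/min → bracket 25–59 mL/min.
80% of 750 mg = 600 mg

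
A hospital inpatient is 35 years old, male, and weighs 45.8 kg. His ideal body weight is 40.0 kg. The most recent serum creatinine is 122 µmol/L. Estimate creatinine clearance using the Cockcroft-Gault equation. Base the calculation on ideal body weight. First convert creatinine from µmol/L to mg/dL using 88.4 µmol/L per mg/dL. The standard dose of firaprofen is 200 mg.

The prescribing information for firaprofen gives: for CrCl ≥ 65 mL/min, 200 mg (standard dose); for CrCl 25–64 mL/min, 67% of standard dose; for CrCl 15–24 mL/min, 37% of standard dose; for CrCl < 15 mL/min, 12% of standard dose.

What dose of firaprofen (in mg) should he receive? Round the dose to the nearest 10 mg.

130 mg

SCr = 122 / 88.4 = 1.38 mg/dL
CrCl = (140 − 35) × 40 / (72 × 1.38) = 4200.0 / 99.36 ≈ 42.3 mL/min
CrCl ≈ 42 mL/min → bracket 25–64 mL/min.
67% of 200 mg = 134 mg → 130 mg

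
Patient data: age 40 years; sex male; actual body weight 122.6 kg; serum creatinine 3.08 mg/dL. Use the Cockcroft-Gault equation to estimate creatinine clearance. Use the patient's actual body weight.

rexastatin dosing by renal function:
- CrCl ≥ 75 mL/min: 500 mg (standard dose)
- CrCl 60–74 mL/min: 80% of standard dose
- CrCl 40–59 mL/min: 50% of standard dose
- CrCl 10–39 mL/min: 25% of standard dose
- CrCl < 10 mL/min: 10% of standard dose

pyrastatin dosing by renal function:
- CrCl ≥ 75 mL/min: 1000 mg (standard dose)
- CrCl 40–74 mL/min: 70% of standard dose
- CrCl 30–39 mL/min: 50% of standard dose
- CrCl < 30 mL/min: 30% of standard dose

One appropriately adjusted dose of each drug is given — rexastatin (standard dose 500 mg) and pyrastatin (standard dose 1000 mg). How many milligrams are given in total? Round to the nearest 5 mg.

950 mg

CrCl = (140 − 40) × 122.6 / (72 × 3.08) = 12260.0 / 221.76 ≈ 55.3 mL/min
CrCl ≈ 55 mL/min.
rexastatin: 40–59 mL/min → 50% of 500 mg = 250 mg.
pyrastatin: 40–74 mL/min → 70% of 1000 mg = 700 mg.
Total = 250 + 700 = 950 mg.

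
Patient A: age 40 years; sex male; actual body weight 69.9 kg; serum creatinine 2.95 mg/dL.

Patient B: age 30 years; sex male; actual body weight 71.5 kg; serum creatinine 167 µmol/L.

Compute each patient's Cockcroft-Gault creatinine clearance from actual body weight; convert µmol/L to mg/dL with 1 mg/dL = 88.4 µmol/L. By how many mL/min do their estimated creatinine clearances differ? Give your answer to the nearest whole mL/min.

25 mL/min

Patient A: CrCl = (140 − 40) × 69.9 / (72 × 2.95) = 6990.0 / 212.40 ≈ 32.9 mL/min
Patient B: SCr = 167 / 88.4 = 1.889 mg/dL
Patient B: CrCl = (140 − 30) × 71.5 / (72 × 1.889) = 7865.0 / 136.01 ≈ 57.8 mL/min
|32.9 − 57.8| = 24.9 mL/min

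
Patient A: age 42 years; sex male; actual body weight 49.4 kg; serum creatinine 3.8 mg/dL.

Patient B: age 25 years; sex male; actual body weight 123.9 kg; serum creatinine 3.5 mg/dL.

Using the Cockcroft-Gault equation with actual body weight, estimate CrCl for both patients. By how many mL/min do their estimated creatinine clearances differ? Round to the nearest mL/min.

Patient A: CrCl = (140 − 42) × 49.4 / (72 × 3.8) = 4841.2 / 273.60 ≈ 17.7 mL/min
Patient B: CrCl = (140 − 25) × 123.9 / (72 × 3.5) = 14248.5 / 252.00 ≈ 56.5 mL/min
|17.7 − 56.5| = 38.8 mL/min

39 mL/min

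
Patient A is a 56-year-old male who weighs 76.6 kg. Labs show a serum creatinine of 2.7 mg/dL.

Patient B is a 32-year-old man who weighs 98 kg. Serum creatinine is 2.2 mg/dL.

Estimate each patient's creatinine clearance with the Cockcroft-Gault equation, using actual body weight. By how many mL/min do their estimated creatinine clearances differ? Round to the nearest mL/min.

34 mL/min

Patient A: CrCl = (140 − 56) × 76.6 / (72 × 2.7) = 6434.4 / 194.40 ≈ 33.1 mL/min
Patient B: CrCl = (140 − 32) × 98 / (72 × 2.2) = 10584.0 / 158.40 ≈ 66.8 mL/min
|33.1 − 66.8| = 33.7 mL/min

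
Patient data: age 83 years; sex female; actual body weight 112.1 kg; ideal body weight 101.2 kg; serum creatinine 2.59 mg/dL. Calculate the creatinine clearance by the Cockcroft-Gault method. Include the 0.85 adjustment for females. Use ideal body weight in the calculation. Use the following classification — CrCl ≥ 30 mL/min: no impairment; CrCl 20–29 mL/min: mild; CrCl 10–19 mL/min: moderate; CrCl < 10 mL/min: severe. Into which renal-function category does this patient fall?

CrCl = (140 − 83) × 101.2 / (72 × 2.59) × 0.85 = 5768.4 / 186.48 × 0.85 ≈ 26.3 mL/min
26 mL/min falls in the 'mild' range.

mild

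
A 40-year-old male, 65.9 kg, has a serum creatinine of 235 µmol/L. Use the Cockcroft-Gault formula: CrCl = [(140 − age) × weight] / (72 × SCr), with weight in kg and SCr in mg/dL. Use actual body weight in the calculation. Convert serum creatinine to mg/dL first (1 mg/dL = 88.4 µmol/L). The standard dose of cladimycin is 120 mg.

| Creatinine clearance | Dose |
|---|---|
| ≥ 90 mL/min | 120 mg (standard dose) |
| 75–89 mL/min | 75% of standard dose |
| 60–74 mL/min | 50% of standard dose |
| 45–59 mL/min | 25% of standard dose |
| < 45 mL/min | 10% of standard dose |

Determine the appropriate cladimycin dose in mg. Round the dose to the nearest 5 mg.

SCr = 235 / 88.4 = 2.658 mg/dL
CrCl = (140 − 40) × 65.9 / (72 × 2.658) = 6590.0 / 191.38 ≈ 34.4 mL/min
CrCl ≈ 34 mL/min → bracket < 45 mL/min.
10% of 120 mg = 12 mg → 10 mg

10 mg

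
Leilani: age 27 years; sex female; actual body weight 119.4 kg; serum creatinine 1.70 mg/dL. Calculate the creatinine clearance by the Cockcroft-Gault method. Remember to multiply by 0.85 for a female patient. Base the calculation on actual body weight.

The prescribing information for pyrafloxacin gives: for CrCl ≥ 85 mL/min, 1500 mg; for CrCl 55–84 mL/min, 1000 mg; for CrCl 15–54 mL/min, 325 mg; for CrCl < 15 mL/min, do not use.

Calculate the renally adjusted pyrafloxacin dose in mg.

1500 mg

CrCl = (140 − 27) × 119.4 / (72 × 1.7) × 0.85 = 13492.2 / 122.40 × 0.85 ≈ 93.7 mL/min
CrCl ≈ 94 mL/min → bracket ≥ 85 mL/min.
Dose for this bracket: 1500 mg.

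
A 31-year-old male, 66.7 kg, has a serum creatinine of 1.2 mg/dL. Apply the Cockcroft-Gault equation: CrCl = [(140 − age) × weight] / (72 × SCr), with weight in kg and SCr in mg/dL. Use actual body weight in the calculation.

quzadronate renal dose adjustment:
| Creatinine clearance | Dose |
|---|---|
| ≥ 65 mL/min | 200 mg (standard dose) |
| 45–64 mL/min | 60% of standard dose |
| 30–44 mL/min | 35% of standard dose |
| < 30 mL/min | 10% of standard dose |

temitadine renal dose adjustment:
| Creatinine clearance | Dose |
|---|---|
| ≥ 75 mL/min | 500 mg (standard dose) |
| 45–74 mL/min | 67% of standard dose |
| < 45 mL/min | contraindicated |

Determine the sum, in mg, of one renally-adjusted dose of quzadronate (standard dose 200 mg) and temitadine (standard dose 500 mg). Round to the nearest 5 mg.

CrCl = (140 − 31) × 66.7 / (72 × 1.2) = 7270.3 / 86.40 ≈ 84.1 mL/min
CrCl ≈ 84 mL/min.
quzadronate: ≥ 65 mL/min → 100% of 200 mg = 200 mg.
temitadine: ≥ 75 mL/min → 100% of 500 mg = 500 mg.
Total = 200 + 500 = 700 mg.

700 mg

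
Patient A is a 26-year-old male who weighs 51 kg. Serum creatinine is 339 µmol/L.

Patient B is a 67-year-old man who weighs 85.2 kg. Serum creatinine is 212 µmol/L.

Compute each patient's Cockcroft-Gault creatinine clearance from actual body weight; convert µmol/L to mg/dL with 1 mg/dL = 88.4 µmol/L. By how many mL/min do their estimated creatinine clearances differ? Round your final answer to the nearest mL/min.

Patient A: SCr = 339 / 88.4 = 3.835 mg/dL
Patient A: CrCl = (140 − 26) × 51 / (72 × 3.835) = 5814.0 / 276.12 ≈ 21.1 mL/min
Patient B: SCr = 212 / 88.4 = 2.398 mg/dL
Patient B: CrCl = (140 − 67) × 85.2 / (72 × 2.398) = 6219.6 / 172.66 ≈ 36.0 mL/min
|21.1 − 36.0| = 14.9 mL/min

15 mL/min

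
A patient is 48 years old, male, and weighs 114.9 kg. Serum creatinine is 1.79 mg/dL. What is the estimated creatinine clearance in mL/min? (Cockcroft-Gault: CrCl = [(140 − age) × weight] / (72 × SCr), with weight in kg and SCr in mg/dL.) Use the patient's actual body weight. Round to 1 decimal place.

82.0 mL/min

CrCl = (140 − 48) × 114.9 / (72 × 1.79) = 10570.8 / 128.88 ≈ 82.0 mL/min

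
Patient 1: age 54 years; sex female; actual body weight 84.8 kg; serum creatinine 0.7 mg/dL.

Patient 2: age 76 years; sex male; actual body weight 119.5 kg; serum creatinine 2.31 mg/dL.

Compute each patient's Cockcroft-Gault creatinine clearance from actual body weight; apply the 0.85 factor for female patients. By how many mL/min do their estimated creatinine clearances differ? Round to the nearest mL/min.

Patient 1: CrCl = (140 − 54) × 84.8 / (72 × 0.7) × 0.85 = 7292.8 / 50.40 × 0.85 ≈ 123.0 mL/min
Patient 2: CrCl = (140 − 76) × 119.5 / (72 × 2.31) = 7648.0 / 166.32 ≈ 46.0 mL/min
|123.0 − 46.0| = 77.0 mL/min

77 mL/min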